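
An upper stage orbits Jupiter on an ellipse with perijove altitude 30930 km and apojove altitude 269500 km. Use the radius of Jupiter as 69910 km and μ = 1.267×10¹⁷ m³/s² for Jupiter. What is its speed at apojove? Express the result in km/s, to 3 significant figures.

r_p = 69910 + 30930 = 100840 km = 1.0084×10⁸ m.
r_a = 69910 + 269500 = 339410 km = 3.3941×10⁸ m.
Semi-major axis a = (r_p + r_a)/2 = 2.2012×10⁵ km = 2.201×10⁸ m.
Vis-viva: v² = μ(2/r − 1/a) = 1.267×10¹⁷ × (5.893×10⁻⁹ − 4.543×10⁻⁹) = 1.710×10⁸ m²/s².
v = 13080 m/s = 13.08 km/s.

v ≈ 13.1 km/s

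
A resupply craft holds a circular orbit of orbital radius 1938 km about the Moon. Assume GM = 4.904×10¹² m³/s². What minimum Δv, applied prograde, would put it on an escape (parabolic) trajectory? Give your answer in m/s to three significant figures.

Δv ≈ 659 m/s

r = 1938 km = 1.938×10⁶ m.
Circular speed v_c = √(μ/r) = 1591 m/s.
Escape speed v_esc = √(2μ/r) = √2 × v_c = 2250 m/s.
Δv = v_esc − v_c = 658.9 m/s.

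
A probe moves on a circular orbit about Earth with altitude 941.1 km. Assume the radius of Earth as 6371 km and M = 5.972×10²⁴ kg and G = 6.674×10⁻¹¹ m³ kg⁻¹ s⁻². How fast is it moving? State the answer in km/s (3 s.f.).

v ≈ 7.38 km/s

μ = GM = 6.674×10⁻¹¹ × 5.972×10²⁴ = 3.986×10¹⁴ m³/s².
r = 6371 + 941.1 = 7312.1 km = 7.3121×10⁶ m.
For a circular orbit v = √(μ/r) = √(3.986×10¹⁴ / 7.312×10⁶) = √(5.451×10⁷) = 7383 m/s.
That is 7.383 km/s.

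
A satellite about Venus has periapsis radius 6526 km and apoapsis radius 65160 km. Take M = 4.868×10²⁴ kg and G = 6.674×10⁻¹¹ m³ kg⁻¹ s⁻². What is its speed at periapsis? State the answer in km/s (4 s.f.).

μ = GM = 6.674×10⁻¹¹ × 4.868×10²⁴ = 3.249×10¹⁴ m³/s².
Semi-major axis a = (r_p + r_a)/2 = 35843 km = 3.584×10⁷ m.
Vis-viva: v² = μ(2/r − 1/a) = 3.249×10¹⁴ × (3.065×10⁻⁷ − 2.790×10⁻⁸) = 9.050×10⁷ m²/s².
v = 9513 m/s = 9.513 km/s.

v ≈ 9.513 km/s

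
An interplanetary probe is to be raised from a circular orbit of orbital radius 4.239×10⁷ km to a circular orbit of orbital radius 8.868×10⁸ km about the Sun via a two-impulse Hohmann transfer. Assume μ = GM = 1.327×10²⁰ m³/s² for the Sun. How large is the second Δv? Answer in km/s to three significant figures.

r₁ = 4.239×10⁷ km = 4.239×10¹⁰ m.
r₂ = 8.868×10⁸ km = 8.868×10¹¹ m.
Transfer ellipse a_t = (r₁ + r₂)/2 = 4.646×10¹¹ m.
At r₁: circular v_c1 = √(μ/r₁) = 55950 m/s; transfer-perihelion v_p = √[μ(2/r₁ − 1/a_t)] = 77300 m/s.
At r₂: circular v_c2 = √(μ/r₂) = 12230 m/s; transfer-aphelion v_a = √[μ(2/r₂ − 1/a_t)] = 3695 m/s.
Δv₂ = v_c2 − v_a = 8538 m/s.
= 8.538 km/s.

Δv ≈ 8.54 km/s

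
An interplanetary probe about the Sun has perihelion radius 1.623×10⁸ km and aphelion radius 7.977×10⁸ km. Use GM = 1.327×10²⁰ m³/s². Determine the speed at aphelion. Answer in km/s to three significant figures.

Semi-major axis a = (r_p + r_a)/2 = 4.8000×10⁸ km = 4.800×10¹¹ m.
Vis-viva: v² = μ(2/r − 1/a) = 1.327×10²⁰ × (2.507×10⁻¹² − 2.083×10⁻¹²) = 5.625×10⁷ m²/s².
v = 7500 m/s = 7.500 km/s.

v ≈ 7.50 km/s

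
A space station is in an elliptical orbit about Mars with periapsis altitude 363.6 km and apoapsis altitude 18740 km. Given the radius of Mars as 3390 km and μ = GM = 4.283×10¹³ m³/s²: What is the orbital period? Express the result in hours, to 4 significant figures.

r_p = 3390 + 363.6 = 3753.6 km = 3.7536×10⁶ m.
r_a = 3390 + 18740 = 22130 km = 2.2130×10⁷ m.
Semi-major axis a = (r_p + r_a)/2 = (3753.6 + 22130)/2 = 12942 km = 1.294×10⁷ m.
By Kepler's third law T = 2π√(a³/μ) = 2π × 7.114×10³ = 4.470×10⁴ s.
= 12.42 hours.

T ≈ 12.42 hours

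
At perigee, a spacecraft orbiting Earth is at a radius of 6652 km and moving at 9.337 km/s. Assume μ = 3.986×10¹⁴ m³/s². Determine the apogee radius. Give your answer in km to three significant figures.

apogee radius ≈ 17800 km

r_p = 6.652×10⁶ m.
Specific energy ε = v²/2 − μ/r = -1.633×10⁷ J/kg, so a = −μ/(2ε) = 1.220×10⁷ m.
The apsides satisfy r_p + r_a = 2a, so the apogee radius is 2a − r_p = 1.775×10⁷ m = 17754 km.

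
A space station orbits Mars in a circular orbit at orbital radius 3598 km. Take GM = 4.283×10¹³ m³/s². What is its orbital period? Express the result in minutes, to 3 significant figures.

T ≈ 109 minutes

r = 3598 km = 3.598×10⁶ m.
Kepler's third law: T = 2π√(r³/μ) = 2π√((3.598×10⁶)³ / 4.283×10¹³).
r³/μ = 1.088×10⁶ s², so T = 2π × 1.043×10³ = 6.552×10³ s.
Converting: 6.552×10³ s ÷ 60.00 = 109.2 minutes.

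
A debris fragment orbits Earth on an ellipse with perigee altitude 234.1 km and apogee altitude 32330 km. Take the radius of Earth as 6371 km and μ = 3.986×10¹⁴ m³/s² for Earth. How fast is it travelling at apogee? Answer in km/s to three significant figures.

v ≈ 1.73 km/s

r_p = 6371 + 234.1 = 6605.1 km = 6.6051×10⁶ m.
r_a = 6371 + 32330 = 38701 km = 3.8701×10⁷ m.
Semi-major axis a = (r_p + r_a)/2 = 22653 km = 2.265×10⁷ m.
Vis-viva: v² = μ(2/r − 1/a) = 3.986×10¹⁴ × (5.168×10⁻⁸ − 4.414×10⁻⁸) = 3.003×10⁶ m²/s².
v = 1733 m/s = 1.733 km/s.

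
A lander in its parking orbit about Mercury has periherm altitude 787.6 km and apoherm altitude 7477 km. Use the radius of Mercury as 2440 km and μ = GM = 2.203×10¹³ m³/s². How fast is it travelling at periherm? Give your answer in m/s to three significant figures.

v ≈ 3210 m/s

r_p = 2440 + 787.6 = 3227.6 km = 3.2276×10⁶ m.
r_a = 2440 + 7477 = 9917.0 km = 9.9170×10⁶ m.
Semi-major axis a = (r_p + r_a)/2 = 6572.3 km = 6.572×10⁶ m.
Vis-viva: v² = μ(2/r − 1/a) = 2.203×10¹³ × (6.197×10⁻⁷ − 1.522×10⁻⁷) = 1.030×10⁷ m²/s².
v = 3209 m/s.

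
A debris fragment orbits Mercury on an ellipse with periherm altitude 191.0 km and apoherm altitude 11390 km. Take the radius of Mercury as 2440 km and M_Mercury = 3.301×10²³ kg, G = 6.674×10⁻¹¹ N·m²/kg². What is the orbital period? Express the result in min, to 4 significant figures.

T ≈ 526.8 min

μ = GM = 6.674×10⁻¹¹ × 3.301×10²³ = 2.203×10¹³ m³/s².
r_p = 2440 + 191.0 = 2631.0 km = 2.6310×10⁶ m.
r_a = 2440 + 11390 = 13830 km = 1.3830×10⁷ m.
Semi-major axis a = (r_p + r_a)/2 = (2631.0 + 13830)/2 = 8230.5 km = 8.230×10⁶ m.
By Kepler's third law T = 2π√(a³/μ) = 2π × 5.031×10³ = 3.161×10⁴ s.
= 526.8 min.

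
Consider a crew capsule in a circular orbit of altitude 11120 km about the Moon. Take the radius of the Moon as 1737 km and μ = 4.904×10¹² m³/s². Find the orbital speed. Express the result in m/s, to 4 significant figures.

r = 1737 + 11120 = 12857 km = 1.2857×10⁷ m.
For a circular orbit v = √(μ/r) = √(4.904×10¹² / 1.286×10⁷) = √(3.814×10⁵) = 617.6 m/s.

v ≈ 617.6 m/s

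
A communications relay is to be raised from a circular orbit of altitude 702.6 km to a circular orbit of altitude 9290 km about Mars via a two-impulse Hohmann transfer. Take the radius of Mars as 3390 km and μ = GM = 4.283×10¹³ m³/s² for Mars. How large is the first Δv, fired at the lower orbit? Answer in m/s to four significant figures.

r₁ = 3390 + 702.6 = 4092.6 km = 4.0926×10⁶ m.
r₂ = 3390 + 9290 = 12680 km = 1.2680×10⁷ m.
Transfer ellipse a_t = (r₁ + r₂)/2 = 8.386×10⁶ m.
At r₁: circular v_c1 = √(μ/r₁) = 3235 m/s; transfer-periapsis v_p = √[μ(2/r₁ − 1/a_t)] = 3978 m/s.
Δv₁ = v_p − v_c1 = 742.9 m/s.

Δv ≈ 742.9 m/s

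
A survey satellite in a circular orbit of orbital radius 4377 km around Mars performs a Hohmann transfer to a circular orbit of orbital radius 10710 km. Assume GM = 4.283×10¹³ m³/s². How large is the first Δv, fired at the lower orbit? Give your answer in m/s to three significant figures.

r₁ = 4377 km = 4.377×10⁶ m.
r₂ = 10710 km = 1.071×10⁷ m.
Transfer ellipse a_t = (r₁ + r₂)/2 = 7.544×10⁶ m.
At r₁: circular v_c1 = √(μ/r₁) = 3128 m/s; transfer-periapsis v_p = √[μ(2/r₁ − 1/a_t)] = 3727 m/s.
Δv₁ = v_p − v_c1 = 599.2 m/s.

Δv ≈ 599 m/s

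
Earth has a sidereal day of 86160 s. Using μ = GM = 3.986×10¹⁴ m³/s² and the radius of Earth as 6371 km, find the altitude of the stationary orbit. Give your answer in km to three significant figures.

h_sync ≈ 35800 km

A synchronous orbit has period T, so by Kepler's third law a = (μT²/4π²)^(1/3).
μT²/4π² = 3.986×10¹⁴ × (8.616×10⁴)² / 39.48 = 7.495×10²² m³.
a = 4.216×10⁷ m = 42163 km.
Altitude h = a − R = 42163 − 6371 = 35792 km.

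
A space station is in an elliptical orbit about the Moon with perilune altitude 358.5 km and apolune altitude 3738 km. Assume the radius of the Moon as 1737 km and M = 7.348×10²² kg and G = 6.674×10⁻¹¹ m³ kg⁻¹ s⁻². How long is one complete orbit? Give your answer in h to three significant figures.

T ≈ 5.80 h

μ = GM = 6.674×10⁻¹¹ × 7.348×10²² = 4.904×10¹² m³/s².
r_p = 1737 + 358.5 = 2095.5 km = 2.0955×10⁶ m.
r_a = 1737 + 3738 = 5475.0 km = 5.4750×10⁶ m.
Semi-major axis a = (r_p + r_a)/2 = (2095.5 + 5475.0)/2 = 3785.2 km = 3.785×10⁶ m.
By Kepler's third law T = 2π√(a³/μ) = 2π × 3.326×10³ = 2.090×10⁴ s.
= 5.804 h.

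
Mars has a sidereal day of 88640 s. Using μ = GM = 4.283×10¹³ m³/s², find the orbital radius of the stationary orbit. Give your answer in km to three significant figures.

A synchronous orbit has period T, so by Kepler's third law a = (μT²/4π²)^(1/3).
μT²/4π² = 4.283×10¹³ × (8.864×10⁴)² / 39.48 = 8.524×10²¹ m³.
a = 2.043×10⁷ m = 20428 km.

r_sync ≈ 20400 km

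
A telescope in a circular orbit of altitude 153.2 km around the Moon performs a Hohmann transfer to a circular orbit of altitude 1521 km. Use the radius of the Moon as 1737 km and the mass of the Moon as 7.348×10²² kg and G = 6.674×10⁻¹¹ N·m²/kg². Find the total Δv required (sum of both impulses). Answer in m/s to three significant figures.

μ = GM = 6.674×10⁻¹¹ × 7.348×10²² = 4.904×10¹² m³/s².
r₁ = 1737 + 153.2 = 1890.2 km = 1.8902×10⁶ m.
r₂ = 1737 + 1521 = 3258.0 km = 3.2580×10⁶ m.
Transfer ellipse a_t = (r₁ + r₂)/2 = 2.574×10⁶ m.
At r₁: circular v_c1 = √(μ/r₁) = 1611 m/s; transfer-perilune v_p = √[μ(2/r₁ − 1/a_t)] = 1812 m/s.
Δv₁ = v_p − v_c1 = 201.4 m/s.
At r₂: circular v_c2 = √(μ/r₂) = 1227 m/s; transfer-apolune v_a = √[μ(2/r₂ − 1/a_t)] = 1051 m/s.
Δv₂ = v_c2 − v_a = 175.5 m/s.
Total Δv = Δv₁ + Δv₂ = 376.9 m/s.

Δv_total ≈ 377 m/s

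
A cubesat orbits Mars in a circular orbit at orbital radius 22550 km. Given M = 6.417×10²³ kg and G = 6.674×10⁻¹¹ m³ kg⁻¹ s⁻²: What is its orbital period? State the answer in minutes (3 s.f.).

μ = GM = 6.674×10⁻¹¹ × 6.417×10²³ = 4.283×10¹³ m³/s².
r = 22550 km = 2.255×10⁷ m.
Kepler's third law: T = 2π√(r³/μ) = 2π√((2.255×10⁷)³ / 4.283×10¹³).
r³/μ = 2.677×10⁸ s², so T = 2π × 1.636×10⁴ = 1.028×10⁵ s.
Converting: 1.028×10⁵ s ÷ 60.00 = 1714 minutes.

T ≈ 1710 minutes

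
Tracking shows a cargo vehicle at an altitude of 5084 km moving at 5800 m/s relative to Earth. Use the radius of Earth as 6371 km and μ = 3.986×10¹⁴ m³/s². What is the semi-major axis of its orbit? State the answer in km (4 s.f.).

a ≈ 11090 km

r = 6371 + 5084 = 11455 km = 1.146×10⁷ m.
Specific orbital energy ε = v²/2 − μ/r = (5800)²/2 − 3.986×10¹⁴/1.146×10⁷ = -1.798×10⁷ J/kg.
Since ε = −μ/(2a), a = −μ/(2ε) = 1.109×10⁷ m = 11086 km.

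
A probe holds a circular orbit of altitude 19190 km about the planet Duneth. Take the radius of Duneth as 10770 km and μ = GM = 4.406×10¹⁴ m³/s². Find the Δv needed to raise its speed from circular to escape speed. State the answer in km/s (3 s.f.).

r = 10770 + 19190 = 29960 km = 2.9960×10⁷ m.
Circular speed v_c = √(μ/r) = 3835 m/s.
Escape speed v_esc = √(2μ/r) = √2 × v_c = 5423 m/s.
Δv = v_esc − v_c = 1588 m/s = 1.588 km/s.

Δv ≈ 1.59 km/s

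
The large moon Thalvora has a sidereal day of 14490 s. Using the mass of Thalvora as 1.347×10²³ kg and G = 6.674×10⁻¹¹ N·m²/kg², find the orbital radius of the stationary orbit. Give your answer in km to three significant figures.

μ = GM = 6.674×10⁻¹¹ × 1.347×10²³ = 8.990×10¹² m³/s².
A synchronous orbit has period T, so by Kepler's third law a = (μT²/4π²)^(1/3).
μT²/4π² = 8.990×10¹² × (1.449×10⁴)² / 39.48 = 4.781×10¹⁹ m³.
a = 3.629×10⁶ m = 3629.5 km.

r_sync ≈ 3630 km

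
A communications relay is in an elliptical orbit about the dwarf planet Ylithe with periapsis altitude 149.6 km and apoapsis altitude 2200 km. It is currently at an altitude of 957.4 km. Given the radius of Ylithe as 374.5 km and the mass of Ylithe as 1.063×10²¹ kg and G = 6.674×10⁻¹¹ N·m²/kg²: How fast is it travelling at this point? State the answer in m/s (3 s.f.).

μ = GM = 6.674×10⁻¹¹ × 1.063×10²¹ = 7.094×10¹⁰ m³/s².
r_p = 374.5 + 149.6 = 524.10 km = 5.2410×10⁵ m.
r_a = 374.5 + 2200 = 2574.5 km = 2.5745×10⁶ m.
r = 374.5 + 957.4 = 1331.9 km = 1.332×10⁶ m.
Semi-major axis a = (r_p + r_a)/2 = 1549.3 km = 1.549×10⁶ m.
Vis-viva: v² = μ(2/r − 1/a) = 7.094×10¹⁰ × (1.502×10⁻⁶ − 6.455×10⁻⁷) = 6.074×10⁴ m²/s².
v = 246.5 m/s.

v ≈ 246 m/s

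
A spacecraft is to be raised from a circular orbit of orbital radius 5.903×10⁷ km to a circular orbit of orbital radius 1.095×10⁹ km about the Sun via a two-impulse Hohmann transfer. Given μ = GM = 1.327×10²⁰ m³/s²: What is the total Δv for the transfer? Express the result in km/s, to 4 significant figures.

r₁ = 5.903×10⁷ km = 5.903×10¹⁰ m.
r₂ = 1.095×10⁹ km = 1.095×10¹² m.
Transfer ellipse a_t = (r₁ + r₂)/2 = 5.770×10¹¹ m.
At r₁: circular v_c1 = √(μ/r₁) = 47410 m/s; transfer-perihelion v_p = √[μ(2/r₁ − 1/a_t)] = 65310 m/s.
Δv₁ = v_p − v_c1 = 17900 m/s.
At r₂: circular v_c2 = √(μ/r₂) = 11010 m/s; transfer-aphelion v_a = √[μ(2/r₂ − 1/a_t)] = 3521 m/s.
Δv₂ = v_c2 − v_a = 7487 m/s.
Total Δv = Δv₁ + Δv₂ = 25390 m/s = 25.39 km/s.

Δv_total ≈ 25.39 km/s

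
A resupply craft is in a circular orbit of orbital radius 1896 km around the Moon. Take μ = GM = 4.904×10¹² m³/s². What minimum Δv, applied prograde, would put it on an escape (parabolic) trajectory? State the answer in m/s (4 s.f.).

Δv ≈ 666.2 m/s

r = 1896 km = 1.896×10⁶ m.
Circular speed v_c = √(μ/r) = 1608 m/s.
Escape speed v_esc = √(2μ/r) = √2 × v_c = 2274 m/s.
Δv = v_esc − v_c = 666.2 m/s.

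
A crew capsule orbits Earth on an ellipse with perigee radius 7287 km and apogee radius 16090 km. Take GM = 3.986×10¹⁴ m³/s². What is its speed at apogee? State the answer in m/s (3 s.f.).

v ≈ 3930 m/s

Semi-major axis a = (r_p + r_a)/2 = 11688 km = 1.169×10⁷ m.
Vis-viva: v² = μ(2/r − 1/a) = 3.986×10¹⁴ × (1.243×10⁻⁷ − 8.555×10⁻⁸) = 1.544×10⁷ m²/s².
v = 3930 m/s.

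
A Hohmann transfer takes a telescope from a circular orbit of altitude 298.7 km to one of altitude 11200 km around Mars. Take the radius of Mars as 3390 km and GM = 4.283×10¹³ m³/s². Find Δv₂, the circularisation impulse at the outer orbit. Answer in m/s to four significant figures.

r₁ = 3390 + 298.7 = 3688.7 km = 3.6887×10⁶ m.
r₂ = 3390 + 11200 = 14590 km = 1.4590×10⁷ m.
Transfer ellipse a_t = (r₁ + r₂)/2 = 9.139×10⁶ m.
At r₁: circular v_c1 = √(μ/r₁) = 3408 m/s; transfer-periapsis v_p = √[μ(2/r₁ − 1/a_t)] = 4305 m/s.
At r₂: circular v_c2 = √(μ/r₂) = 1713 m/s; transfer-apoapsis v_a = √[μ(2/r₂ − 1/a_t)] = 1088 m/s.
Δv₂ = v_c2 − v_a = 624.9 m/s.

Δv ≈ 624.9 m/s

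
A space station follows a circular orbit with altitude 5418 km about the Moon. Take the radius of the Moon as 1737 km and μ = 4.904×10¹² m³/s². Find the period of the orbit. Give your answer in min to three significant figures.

T ≈ 905 min

r = 1737 + 5418 = 7155.0 km = 7.1550×10⁶ m.
Kepler's third law: T = 2π√(r³/μ) = 2π√((7.155×10⁶)³ / 4.904×10¹²).
r³/μ = 7.469×10⁷ s², so T = 2π × 8.642×10³ = 5.430×10⁴ s.
Converting: 5.430×10⁴ s ÷ 60.00 = 905.0 min.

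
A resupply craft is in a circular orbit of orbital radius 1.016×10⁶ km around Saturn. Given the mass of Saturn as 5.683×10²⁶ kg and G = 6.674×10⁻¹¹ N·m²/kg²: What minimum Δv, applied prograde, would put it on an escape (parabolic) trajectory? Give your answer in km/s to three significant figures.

Δv ≈ 2.53 km/s

μ = GM = 6.674×10⁻¹¹ × 5.683×10²⁶ = 3.793×10¹⁶ m³/s².
r = 1.016×10⁶ km = 1.016×10⁹ m.
Circular speed v_c = √(μ/r) = 6110 m/s.
Escape speed v_esc = √(2μ/r) = √2 × v_c = 8641 m/s.
Δv = v_esc − v_c = 2531 m/s = 2.531 km/s.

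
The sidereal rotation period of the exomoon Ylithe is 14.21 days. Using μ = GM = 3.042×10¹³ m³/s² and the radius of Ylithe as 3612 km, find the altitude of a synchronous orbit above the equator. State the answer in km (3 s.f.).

h_sync ≈ 1.02×10⁵ km

T = 14.21 days = 1.228×10⁶ s.
A synchronous orbit has period T, so by Kepler's third law a = (μT²/4π²)^(1/3).
μT²/4π² = 3.042×10¹³ × (1.228×10⁶)² / 39.48 = 1.161×10²⁴ m³.
a = 1.051×10⁸ m = 1.0512×10⁵ km.
Altitude h = a − R = 1.0512×10⁵ − 3612 = 1.0150×10⁵ km.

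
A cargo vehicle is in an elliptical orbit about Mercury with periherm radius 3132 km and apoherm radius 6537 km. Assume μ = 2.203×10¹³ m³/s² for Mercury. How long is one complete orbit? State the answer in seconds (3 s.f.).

T ≈ 14200 seconds

Semi-major axis a = (r_p + r_a)/2 = (3132.0 + 6537.0)/2 = 4834.5 km = 4.834×10⁶ m.
By Kepler's third law T = 2π√(a³/μ) = 2π × 2.265×10³ = 1.423×10⁴ s.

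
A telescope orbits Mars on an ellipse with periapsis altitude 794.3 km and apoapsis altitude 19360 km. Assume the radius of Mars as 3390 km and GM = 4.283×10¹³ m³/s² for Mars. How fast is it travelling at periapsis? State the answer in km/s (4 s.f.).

v ≈ 4.158 km/s

r_p = 3390 + 794.3 = 4184.3 km = 4.1843×10⁶ m.
r_a = 3390 + 19360 = 22750 km = 2.2750×10⁷ m.
Semi-major axis a = (r_p + r_a)/2 = 13467 km = 1.347×10⁷ m.
Vis-viva: v² = μ(2/r − 1/a) = 4.283×10¹³ × (4.780×10⁻⁷ − 7.425×10⁻⁸) = 1.729×10⁷ m²/s².
v = 4158 m/s = 4.158 km/s.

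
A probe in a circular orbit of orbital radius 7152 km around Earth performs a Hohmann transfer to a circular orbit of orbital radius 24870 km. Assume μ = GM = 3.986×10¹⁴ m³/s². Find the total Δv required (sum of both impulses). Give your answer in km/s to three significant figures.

r₁ = 7152 km = 7.152×10⁶ m.
r₂ = 24870 km = 2.487×10⁷ m.
Transfer ellipse a_t = (r₁ + r₂)/2 = 1.601×10⁷ m.
At r₁: circular v_c1 = √(μ/r₁) = 7465 m/s; transfer-perigee v_p = √[μ(2/r₁ − 1/a_t)] = 9304 m/s.
Δv₁ = v_p − v_c1 = 1839 m/s.
At r₂: circular v_c2 = √(μ/r₂) = 4003 m/s; transfer-apogee v_a = √[μ(2/r₂ − 1/a_t)] = 2676 m/s.
Δv₂ = v_c2 − v_a = 1328 m/s.
Total Δv = Δv₁ + Δv₂ = 3167 m/s = 3.167 km/s.

Δv_total ≈ 3.17 km/s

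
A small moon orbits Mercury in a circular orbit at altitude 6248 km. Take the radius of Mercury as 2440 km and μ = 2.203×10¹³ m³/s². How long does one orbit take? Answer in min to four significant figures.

r = 2440 + 6248 = 8688.0 km = 8.6880×10⁶ m.
Kepler's third law: T = 2π√(r³/μ) = 2π√((8.688×10⁶)³ / 2.203×10¹³).
r³/μ = 2.977×10⁷ s², so T = 2π × 5.456×10³ = 3.428×10⁴ s.
Converting: 3.428×10⁴ s ÷ 60.00 = 571.3 min.

T ≈ 571.3 min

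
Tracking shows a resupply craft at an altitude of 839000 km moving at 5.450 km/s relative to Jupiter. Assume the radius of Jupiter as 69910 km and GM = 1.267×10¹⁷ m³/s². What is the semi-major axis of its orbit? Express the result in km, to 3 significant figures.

a ≈ 5.09×10⁵ km

r = 69910 + 839000 = 9.0891×10⁵ km = 9.089×10⁸ m.
Vis-viva rearranged: 1/a = 2/r − v²/μ = 2.200×10⁻⁹ − 2.344×10⁻¹⁰ = 1.966×10⁻⁹ m⁻¹.
a = 5.086×10⁸ m = 5.0865×10⁵ km.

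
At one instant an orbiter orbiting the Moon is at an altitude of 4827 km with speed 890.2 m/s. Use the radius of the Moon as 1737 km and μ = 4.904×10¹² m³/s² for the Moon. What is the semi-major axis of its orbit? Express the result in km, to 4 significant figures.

r = 1737 + 4827 = 6564.0 km = 6.564×10⁶ m.
Vis-viva rearranged: 1/a = 2/r − v²/μ = 3.047×10⁻⁷ − 1.616×10⁻⁷ = 1.431×10⁻⁷ m⁻¹.
a = 6.988×10⁶ m = 6988.2 km.

a ≈ 6988 km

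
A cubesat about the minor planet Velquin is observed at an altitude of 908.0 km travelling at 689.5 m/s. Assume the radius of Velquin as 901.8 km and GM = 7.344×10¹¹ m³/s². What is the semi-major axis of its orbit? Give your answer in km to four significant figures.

r = 901.8 + 908.0 = 1809.8 km = 1.810×10⁶ m.
Specific orbital energy ε = v²/2 − μ/r = (689.5)²/2 − 7.344×10¹¹/1.810×10⁶ = -1.681×10⁵ J/kg.
Since ε = −μ/(2a), a = −μ/(2ε) = 2.185×10⁶ m = 2184.6 km.

a ≈ 2185 km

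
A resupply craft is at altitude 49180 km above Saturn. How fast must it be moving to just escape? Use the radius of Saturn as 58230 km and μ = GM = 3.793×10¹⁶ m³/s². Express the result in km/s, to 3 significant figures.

v_esc ≈ 26.6 km/s

r = 58230 + 49180 = 107410 km = 1.0741×10⁸ m.
Escape speed v_esc = √(2μ/r) = √(2 × 3.793×10¹⁶ / 1.074×10⁸) = √(7.063×10⁸) = 26580 m/s.
= 26.58 km/s.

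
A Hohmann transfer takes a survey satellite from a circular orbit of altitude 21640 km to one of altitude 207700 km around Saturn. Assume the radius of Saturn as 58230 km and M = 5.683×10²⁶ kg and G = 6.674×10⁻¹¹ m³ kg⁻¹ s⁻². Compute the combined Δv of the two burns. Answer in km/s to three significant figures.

μ = GM = 6.674×10⁻¹¹ × 5.683×10²⁶ = 3.793×10¹⁶ m³/s².
r₁ = 58230 + 21640 = 79870 km = 7.9870×10⁷ m.
r₂ = 58230 + 207700 = 265930 km = 2.6593×10⁸ m.
Transfer ellipse a_t = (r₁ + r₂)/2 = 1.729×10⁸ m.
At r₁: circular v_c1 = √(μ/r₁) = 21790 m/s; transfer-perikrone v_p = √[μ(2/r₁ − 1/a_t)] = 27030 m/s.
Δv₁ = v_p − v_c1 = 5234 m/s.
At r₂: circular v_c2 = √(μ/r₂) = 11940 m/s; transfer-apokrone v_a = √[μ(2/r₂ − 1/a_t)] = 8117 m/s.
Δv₂ = v_c2 − v_a = 3826 m/s.
Total Δv = Δv₁ + Δv₂ = 9060 m/s = 9.060 km/s.

Δv_total ≈ 9.06 km/s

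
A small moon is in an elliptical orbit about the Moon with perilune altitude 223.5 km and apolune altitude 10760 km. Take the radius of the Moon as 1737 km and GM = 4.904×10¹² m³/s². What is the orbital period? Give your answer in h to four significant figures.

T ≈ 15.32 h

r_p = 1737 + 223.5 = 1960.5 km = 1.9605×10⁶ m.
r_a = 1737 + 10760 = 12497 km = 1.2497×10⁷ m.
Semi-major axis a = (r_p + r_a)/2 = (1960.5 + 12497)/2 = 7228.8 km = 7.229×10⁶ m.
By Kepler's third law T = 2π√(a³/μ) = 2π × 8.776×10³ = 5.514×10⁴ s.
= 15.32 h.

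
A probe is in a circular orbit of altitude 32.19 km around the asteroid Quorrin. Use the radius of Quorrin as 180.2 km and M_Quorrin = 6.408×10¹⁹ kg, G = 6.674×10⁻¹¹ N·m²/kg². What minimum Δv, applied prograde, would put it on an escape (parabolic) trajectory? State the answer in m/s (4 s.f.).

Δv ≈ 58.78 m/s

μ = GM = 6.674×10⁻¹¹ × 6.408×10¹⁹ = 4.277×10⁹ m³/s².
r = 180.2 + 32.19 = 212.39 km = 2.1239×10⁵ m.
Circular speed v_c = √(μ/r) = 141.9 m/s.
Escape speed v_esc = √(2μ/r) = √2 × v_c = 200.7 m/s.
Δv = v_esc − v_c = 58.78 m/s.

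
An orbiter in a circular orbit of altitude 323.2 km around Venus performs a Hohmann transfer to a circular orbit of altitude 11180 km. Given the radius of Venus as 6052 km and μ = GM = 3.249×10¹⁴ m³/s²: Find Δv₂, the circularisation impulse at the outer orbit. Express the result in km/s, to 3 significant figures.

Δv ≈ 1.15 km/s

r₁ = 6052 + 323.2 = 6375.2 km = 6.3752×10⁶ m.
r₂ = 6052 + 11180 = 17232 km = 1.7232×10⁷ m.
Transfer ellipse a_t = (r₁ + r₂)/2 = 1.180×10⁷ m.
At r₁: circular v_c1 = √(μ/r₁) = 7139 m/s; transfer-periapsis v_p = √[μ(2/r₁ − 1/a_t)] = 8626 m/s.
At r₂: circular v_c2 = √(μ/r₂) = 4342 m/s; transfer-apoapsis v_a = √[μ(2/r₂ − 1/a_t)] = 3191 m/s.
Δv₂ = v_c2 − v_a = 1151 m/s.
= 1.151 km/s.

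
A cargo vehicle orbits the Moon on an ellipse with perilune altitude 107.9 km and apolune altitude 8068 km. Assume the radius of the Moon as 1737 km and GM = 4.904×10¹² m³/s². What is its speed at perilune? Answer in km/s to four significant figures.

v ≈ 2.115 km/s

r_p = 1737 + 107.9 = 1844.9 km = 1.8449×10⁶ m.
r_a = 1737 + 8068 = 9805.0 km = 9.8050×10⁶ m.
Semi-major axis a = (r_p + r_a)/2 = 5824.9 km = 5.825×10⁶ m.
Vis-viva: v² = μ(2/r − 1/a) = 4.904×10¹² × (1.084×10⁻⁶ − 1.717×10⁻⁷) = 4.474×10⁶ m²/s².
v = 2115 m/s = 2.115 km/s.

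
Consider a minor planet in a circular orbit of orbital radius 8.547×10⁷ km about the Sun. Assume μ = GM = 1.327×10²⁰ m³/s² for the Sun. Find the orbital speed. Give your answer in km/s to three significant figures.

r = 8.547×10⁷ km = 8.547×10¹⁰ m.
For a circular orbit v = √(μ/r) = √(1.327×10²⁰ / 8.547×10¹⁰) = √(1.553×10⁹) = 39400 m/s.
That is 39.40 km/s.

v ≈ 39.4 km/s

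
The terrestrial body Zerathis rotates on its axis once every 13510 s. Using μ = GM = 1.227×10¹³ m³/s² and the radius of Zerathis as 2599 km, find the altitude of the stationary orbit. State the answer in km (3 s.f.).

A synchronous orbit has period T, so by Kepler's third law a = (μT²/4π²)^(1/3).
μT²/4π² = 1.227×10¹³ × (1.351×10⁴)² / 39.48 = 5.673×10¹⁹ m³.
a = 3.842×10⁶ m = 3842.4 km.
Altitude h = a − R = 3842.4 − 2599 = 1243.4 km.

h_sync ≈ 1240 km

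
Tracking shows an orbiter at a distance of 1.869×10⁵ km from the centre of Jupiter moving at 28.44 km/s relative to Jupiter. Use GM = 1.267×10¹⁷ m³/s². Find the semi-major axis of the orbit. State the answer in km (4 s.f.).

r = 1.869×10⁸ m.
Specific orbital energy ε = v²/2 − μ/r = (28440)²/2 − 1.267×10¹⁷/1.869×10⁸ = -2.735×10⁸ J/kg.
Since ε = −μ/(2a), a = −μ/(2ε) = 2.316×10⁸ m = 2.3164×10⁵ km.

a ≈ 2.316×10⁵ km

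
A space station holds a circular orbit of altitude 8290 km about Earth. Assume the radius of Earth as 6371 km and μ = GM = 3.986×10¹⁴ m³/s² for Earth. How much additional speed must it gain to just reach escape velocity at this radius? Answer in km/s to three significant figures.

Δv ≈ 2.16 km/s

r = 6371 + 8290 = 14661 km = 1.4661×10⁷ m.
Circular speed v_c = √(μ/r) = 5214 m/s.
Escape speed v_esc = √(2μ/r) = √2 × v_c = 7374 m/s.
Δv = v_esc − v_c = 2160 m/s = 2.160 km/s.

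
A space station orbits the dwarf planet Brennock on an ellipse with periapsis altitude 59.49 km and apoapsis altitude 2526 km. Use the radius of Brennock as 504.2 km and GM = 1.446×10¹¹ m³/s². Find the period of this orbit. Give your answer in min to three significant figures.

r_p = 504.2 + 59.49 = 563.69 km = 5.6369×10⁵ m.
r_a = 504.2 + 2526 = 3030.2 km = 3.0302×10⁶ m.
Semi-major axis a = (r_p + r_a)/2 = (563.69 + 3030.2)/2 = 1796.9 km = 1.797×10⁶ m.
By Kepler's third law T = 2π√(a³/μ) = 2π × 6.335×10³ = 3.980×10⁴ s.
= 663.4 min.

T ≈ 663 min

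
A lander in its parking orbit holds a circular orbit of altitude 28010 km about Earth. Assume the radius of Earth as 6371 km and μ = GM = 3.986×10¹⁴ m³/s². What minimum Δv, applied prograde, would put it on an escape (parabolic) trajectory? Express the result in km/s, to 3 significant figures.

Δv ≈ 1.41 km/s

r = 6371 + 28010 = 34381 km = 3.4381×10⁷ m.
Circular speed v_c = √(μ/r) = 3405 m/s.
Escape speed v_esc = √(2μ/r) = √2 × v_c = 4815 m/s.
Δv = v_esc − v_c = 1410 m/s = 1.410 km/s.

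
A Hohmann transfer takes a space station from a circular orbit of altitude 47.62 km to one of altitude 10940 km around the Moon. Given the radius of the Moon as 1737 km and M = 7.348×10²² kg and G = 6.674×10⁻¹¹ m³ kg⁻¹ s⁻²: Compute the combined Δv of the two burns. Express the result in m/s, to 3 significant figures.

μ = GM = 6.674×10⁻¹¹ × 7.348×10²² = 4.904×10¹² m³/s².
r₁ = 1737 + 47.62 = 1784.6 km = 1.7846×10⁶ m.
r₂ = 1737 + 10940 = 12677 km = 1.2677×10⁷ m.
Transfer ellipse a_t = (r₁ + r₂)/2 = 7.231×10⁶ m.
At r₁: circular v_c1 = √(μ/r₁) = 1658 m/s; transfer-perilune v_p = √[μ(2/r₁ − 1/a_t)] = 2195 m/s.
Δv₁ = v_p − v_c1 = 537.2 m/s.
At r₂: circular v_c2 = √(μ/r₂) = 622.0 m/s; transfer-apolune v_a = √[μ(2/r₂ − 1/a_t)] = 309.0 m/s.
Δv₂ = v_c2 − v_a = 313.0 m/s.
Total Δv = Δv₁ + Δv₂ = 850.2 m/s.

Δv_total ≈ 850 m/s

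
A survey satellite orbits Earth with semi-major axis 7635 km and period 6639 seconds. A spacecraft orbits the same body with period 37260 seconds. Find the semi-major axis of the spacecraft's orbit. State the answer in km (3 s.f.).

a₂ ≈ 24100 km

Kepler's third law: a³ ∝ T², so a₂ = a₁ (T₂/T₁)^(2/3).
T₂/T₁ = 5.612, (T₂/T₁)^(2/3) = 3.158.
a₂ = 7635 × 3.158 = 24110 km.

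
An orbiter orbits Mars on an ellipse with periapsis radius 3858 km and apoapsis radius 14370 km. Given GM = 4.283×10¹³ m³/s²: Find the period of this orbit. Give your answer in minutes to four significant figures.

Semi-major axis a = (r_p + r_a)/2 = (3858.0 + 14370)/2 = 9114.0 km = 9.114×10⁶ m.
By Kepler's third law T = 2π√(a³/μ) = 2π × 4.204×10³ = 2.642×10⁴ s.
= 440.3 minutes.

T ≈ 440.3 minutes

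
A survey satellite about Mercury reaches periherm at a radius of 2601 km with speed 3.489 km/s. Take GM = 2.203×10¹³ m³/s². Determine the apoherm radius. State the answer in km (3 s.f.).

r_p = 2.601×10⁶ m.
Specific energy ε = v²/2 − μ/r = -2.383×10⁶ J/kg, so a = −μ/(2ε) = 4.622×10⁶ m.
The apsides satisfy r_p + r_a = 2a, so the apoherm radius is 2a − r_p = 6.643×10⁶ m = 6642.6 km.

apoherm radius ≈ 6640 km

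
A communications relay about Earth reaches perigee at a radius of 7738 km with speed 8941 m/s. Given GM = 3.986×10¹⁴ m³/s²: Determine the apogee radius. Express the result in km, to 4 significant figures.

apogee radius ≈ 26800 km

r_p = 7.738×10⁶ m.
Specific energy ε = v²/2 − μ/r = -1.154×10⁷ J/kg, so a = −μ/(2ε) = 1.727×10⁷ m.
The apsides satisfy r_p + r_a = 2a, so the apogee radius is 2a − r_p = 2.680×10⁷ m = 26799 km.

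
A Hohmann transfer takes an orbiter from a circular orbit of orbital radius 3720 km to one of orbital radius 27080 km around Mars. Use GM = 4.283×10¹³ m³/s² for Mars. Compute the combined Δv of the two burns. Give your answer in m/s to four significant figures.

r₁ = 3720 km = 3.720×10⁶ m.
r₂ = 27080 km = 2.708×10⁷ m.
Transfer ellipse a_t = (r₁ + r₂)/2 = 1.540×10⁷ m.
At r₁: circular v_c1 = √(μ/r₁) = 3393 m/s; transfer-periapsis v_p = √[μ(2/r₁ − 1/a_t)] = 4500 m/s.
Δv₁ = v_p − v_c1 = 1106 m/s.
At r₂: circular v_c2 = √(μ/r₂) = 1258 m/s; transfer-apoapsis v_a = √[μ(2/r₂ − 1/a_t)] = 618.1 m/s.
Δv₂ = v_c2 − v_a = 639.5 m/s.
Total Δv = Δv₁ + Δv₂ = 1746 m/s.

Δv_total ≈ 1746 m/s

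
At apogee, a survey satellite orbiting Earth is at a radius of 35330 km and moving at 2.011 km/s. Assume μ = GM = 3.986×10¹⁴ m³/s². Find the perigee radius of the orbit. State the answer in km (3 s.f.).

r_a = 3.533×10⁷ m.
Specific energy ε = v²/2 − μ/r = -9.260×10⁶ J/kg, so a = −μ/(2ε) = 2.152×10⁷ m.
The apsides satisfy r_p + r_a = 2a, so the perigee radius is 2a − r_a = 7.715×10⁶ m = 7714.7 km.

perigee radius ≈ 7710 km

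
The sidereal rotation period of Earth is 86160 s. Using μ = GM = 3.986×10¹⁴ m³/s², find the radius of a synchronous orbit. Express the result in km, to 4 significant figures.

r_sync ≈ 42160 km

A synchronous orbit has period T, so by Kepler's third law a = (μT²/4π²)^(1/3).
μT²/4π² = 3.986×10¹⁴ × (8.616×10⁴)² / 39.48 = 7.495×10²² m³.
a = 4.216×10⁷ m = 42163 km.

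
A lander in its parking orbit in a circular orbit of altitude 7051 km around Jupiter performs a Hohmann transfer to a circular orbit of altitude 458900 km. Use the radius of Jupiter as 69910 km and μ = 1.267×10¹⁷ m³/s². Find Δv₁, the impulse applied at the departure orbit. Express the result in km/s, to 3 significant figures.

Δv ≈ 13.0 km/s

r₁ = 69910 + 7051 = 76961 km = 7.6961×10⁷ m.
r₂ = 69910 + 458900 = 528810 km = 5.2881×10⁸ m.
Transfer ellipse a_t = (r₁ + r₂)/2 = 3.029×10⁸ m.
At r₁: circular v_c1 = √(μ/r₁) = 40570 m/s; transfer-perijove v_p = √[μ(2/r₁ − 1/a_t)] = 53610 m/s.
Δv₁ = v_p − v_c1 = 13040 m/s.
= 13.04 km/s.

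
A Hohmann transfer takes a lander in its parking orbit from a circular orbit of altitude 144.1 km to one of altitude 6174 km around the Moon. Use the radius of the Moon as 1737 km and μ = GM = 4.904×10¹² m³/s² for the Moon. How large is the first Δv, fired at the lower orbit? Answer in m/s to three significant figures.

Δv ≈ 438 m/s

r₁ = 1737 + 144.1 = 1881.1 km = 1.8811×10⁶ m.
r₂ = 1737 + 6174 = 7911.0 km = 7.9110×10⁶ m.
Transfer ellipse a_t = (r₁ + r₂)/2 = 4.896×10⁶ m.
At r₁: circular v_c1 = √(μ/r₁) = 1615 m/s; transfer-perilune v_p = √[μ(2/r₁ − 1/a_t)] = 2052 m/s.
Δv₁ = v_p − v_c1 = 437.8 m/s.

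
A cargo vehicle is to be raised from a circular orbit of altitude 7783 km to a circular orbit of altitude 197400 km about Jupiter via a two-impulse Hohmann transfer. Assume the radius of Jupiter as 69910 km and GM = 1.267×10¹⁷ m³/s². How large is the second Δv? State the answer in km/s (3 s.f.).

r₁ = 69910 + 7783 = 77693 km = 7.7693×10⁷ m.
r₂ = 69910 + 197400 = 267310 km = 2.6731×10⁸ m.
Transfer ellipse a_t = (r₁ + r₂)/2 = 1.725×10⁸ m.
At r₁: circular v_c1 = √(μ/r₁) = 40380 m/s; transfer-perijove v_p = √[μ(2/r₁ − 1/a_t)] = 50270 m/s.
At r₂: circular v_c2 = √(μ/r₂) = 21770 m/s; transfer-apojove v_a = √[μ(2/r₂ − 1/a_t)] = 14610 m/s.
Δv₂ = v_c2 − v_a = 7160 m/s.
= 7.160 km/s.

Δv ≈ 7.16 km/s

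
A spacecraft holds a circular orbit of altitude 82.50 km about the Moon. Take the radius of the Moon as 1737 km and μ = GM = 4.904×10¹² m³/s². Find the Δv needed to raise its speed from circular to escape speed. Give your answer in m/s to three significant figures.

Δv ≈ 680 m/s

r = 1737 + 82.50 = 1819.5 km = 1.8195×10⁶ m.
Circular speed v_c = √(μ/r) = 1642 m/s.
Escape speed v_esc = √(2μ/r) = √2 × v_c = 2322 m/s.
Δv = v_esc − v_c = 680.0 m/s.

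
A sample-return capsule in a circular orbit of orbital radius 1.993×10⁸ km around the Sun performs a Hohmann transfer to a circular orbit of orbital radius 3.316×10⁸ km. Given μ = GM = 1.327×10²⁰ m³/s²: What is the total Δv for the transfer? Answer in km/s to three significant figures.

r₁ = 1.993×10⁸ km = 1.993×10¹¹ m.
r₂ = 3.316×10⁸ km = 3.316×10¹¹ m.
Transfer ellipse a_t = (r₁ + r₂)/2 = 2.654×10¹¹ m.
At r₁: circular v_c1 = √(μ/r₁) = 25800 m/s; transfer-perihelion v_p = √[μ(2/r₁ − 1/a_t)] = 28840 m/s.
Δv₁ = v_p − v_c1 = 3036 m/s.
At r₂: circular v_c2 = √(μ/r₂) = 20000 m/s; transfer-aphelion v_a = √[μ(2/r₂ − 1/a_t)] = 17330 m/s.
Δv₂ = v_c2 − v_a = 2671 m/s.
Total Δv = Δv₁ + Δv₂ = 5707 m/s = 5.707 km/s.

Δv_total ≈ 5.71 km/s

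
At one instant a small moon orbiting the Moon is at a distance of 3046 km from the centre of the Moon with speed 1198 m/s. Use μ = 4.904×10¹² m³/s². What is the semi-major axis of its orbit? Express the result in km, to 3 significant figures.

a ≈ 2750 km

r = 3.046×10⁶ m.
Vis-viva rearranged: 1/a = 2/r − v²/μ = 6.566×10⁻⁷ − 2.927×10⁻⁷ = 3.639×10⁻⁷ m⁻¹.
a = 2.748×10⁶ m = 2747.7 km.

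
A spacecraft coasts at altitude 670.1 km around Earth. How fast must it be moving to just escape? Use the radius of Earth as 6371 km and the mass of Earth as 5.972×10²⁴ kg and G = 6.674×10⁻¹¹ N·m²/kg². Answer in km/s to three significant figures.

μ = GM = 6.674×10⁻¹¹ × 5.972×10²⁴ = 3.986×10¹⁴ m³/s².
r = 6371 + 670.1 = 7041.1 km = 7.0411×10⁶ m.
Escape speed v_esc = √(2μ/r) = √(2 × 3.986×10¹⁴ / 7.041×10⁶) = √(1.132×10⁸) = 10640 m/s.
= 10.64 km/s.

v_esc ≈ 10.6 km/s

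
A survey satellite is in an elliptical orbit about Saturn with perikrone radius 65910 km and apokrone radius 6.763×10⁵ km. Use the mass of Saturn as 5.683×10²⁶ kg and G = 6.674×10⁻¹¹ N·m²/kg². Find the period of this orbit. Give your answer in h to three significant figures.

μ = GM = 6.674×10⁻¹¹ × 5.683×10²⁶ = 3.793×10¹⁶ m³/s².
Semi-major axis a = (r_p + r_a)/2 = (65910 + 6.7630×10⁵)/2 = 3.7110×10⁵ km = 3.711×10⁸ m.
By Kepler's third law T = 2π√(a³/μ) = 2π × 3.671×10⁴ = 2.306×10⁵ s.
= 64.07 h.

T ≈ 64.1 h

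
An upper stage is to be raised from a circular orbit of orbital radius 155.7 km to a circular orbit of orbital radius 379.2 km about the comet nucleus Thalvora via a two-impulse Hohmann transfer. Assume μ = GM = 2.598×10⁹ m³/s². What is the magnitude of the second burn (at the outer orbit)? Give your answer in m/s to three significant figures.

r₁ = 155.7 km = 1.557×10⁵ m.
r₂ = 379.2 km = 3.792×10⁵ m.
Transfer ellipse a_t = (r₁ + r₂)/2 = 2.674×10⁵ m.
At r₁: circular v_c1 = √(μ/r₁) = 129.2 m/s; transfer-periapsis v_p = √[μ(2/r₁ − 1/a_t)] = 153.8 m/s.
At r₂: circular v_c2 = √(μ/r₂) = 82.77 m/s; transfer-apoapsis v_a = √[μ(2/r₂ − 1/a_t)] = 63.16 m/s.
Δv₂ = v_c2 − v_a = 19.62 m/s.

Δv ≈ 19.6 m/s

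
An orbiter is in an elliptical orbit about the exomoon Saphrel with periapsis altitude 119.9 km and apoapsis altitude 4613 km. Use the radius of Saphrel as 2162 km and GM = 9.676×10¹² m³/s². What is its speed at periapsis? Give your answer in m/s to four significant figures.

v ≈ 2519 m/s

r_p = 2162 + 119.9 = 2281.9 km = 2.2819×10⁶ m.
r_a = 2162 + 4613 = 6775.0 km = 6.7750×10⁶ m.
Semi-major axis a = (r_p + r_a)/2 = 4528.4 km = 4.528×10⁶ m.
Vis-viva: v² = μ(2/r − 1/a) = 9.676×10¹² × (8.765×10⁻⁷ − 2.208×10⁻⁷) = 6.344×10⁶ m²/s².
v = 2519 m/s.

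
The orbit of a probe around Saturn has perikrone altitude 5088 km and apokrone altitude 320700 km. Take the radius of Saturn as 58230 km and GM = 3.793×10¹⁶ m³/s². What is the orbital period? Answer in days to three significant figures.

r_p = 58230 + 5088 = 63318 km = 6.3318×10⁷ m.
r_a = 58230 + 320700 = 378930 km = 3.7893×10⁸ m.
Semi-major axis a = (r_p + r_a)/2 = (63318 + 3.7893×10⁵)/2 = 2.2112×10⁵ km = 2.211×10⁸ m.
By Kepler's third law T = 2π√(a³/μ) = 2π × 1.688×10⁴ = 1.061×10⁵ s.
= 1.228 days.

T ≈ 1.23 days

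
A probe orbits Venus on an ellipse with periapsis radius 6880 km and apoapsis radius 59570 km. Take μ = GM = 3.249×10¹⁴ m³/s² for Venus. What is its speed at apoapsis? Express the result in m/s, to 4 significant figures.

Semi-major axis a = (r_p + r_a)/2 = 33225 km = 3.322×10⁷ m.
Vis-viva: v² = μ(2/r − 1/a) = 3.249×10¹⁴ × (3.357×10⁻⁸ − 3.010×10⁻⁸) = 1.129×10⁶ m²/s².
v = 1063 m/s.

v ≈ 1063 m/s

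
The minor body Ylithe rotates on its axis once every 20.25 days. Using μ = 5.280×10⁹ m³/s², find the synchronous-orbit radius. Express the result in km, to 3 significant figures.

T = 20.25 days = 1.750×10⁶ s.
A synchronous orbit has period T, so by Kepler's third law a = (μT²/4π²)^(1/3).
μT²/4π² = 5.280×10⁹ × (1.750×10⁶)² / 39.48 = 4.094×10²⁰ m³.
a = 7.425×10⁶ m = 7425.4 km.

r_sync ≈ 7430 km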